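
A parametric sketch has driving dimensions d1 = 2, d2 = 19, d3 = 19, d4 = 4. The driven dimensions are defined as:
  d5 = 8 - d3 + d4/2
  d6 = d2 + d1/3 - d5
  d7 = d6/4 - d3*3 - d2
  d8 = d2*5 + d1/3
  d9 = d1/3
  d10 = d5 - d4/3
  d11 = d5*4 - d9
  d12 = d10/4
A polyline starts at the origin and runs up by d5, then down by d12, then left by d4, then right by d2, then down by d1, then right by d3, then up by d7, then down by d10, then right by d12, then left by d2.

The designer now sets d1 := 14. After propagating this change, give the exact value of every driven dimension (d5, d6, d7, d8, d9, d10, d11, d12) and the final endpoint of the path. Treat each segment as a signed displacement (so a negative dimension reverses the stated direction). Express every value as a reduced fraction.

Apply edit: d1 := 14
  d5 = 8 - d3 + d4/2 = -9
  d6 = d2 + d1/3 - d5 = 98/3
  d7 = d6/4 - d3*3 - d2 = -407/6
  d8 = d2*5 + d1/3 = 299/3
  d9 = d1/3 = 14/3
  d10 = d5 - d4/3 = -31/3
  d11 = d5*4 - d9 = -122/3
  d12 = d10/4 = -31/12
Walk from origin (0, 0):
  seg 1: up by d5 = -9 → (0, -9)
  seg 2: down by d12 = -31/12 → (0, -77/12)
  seg 3: left by d4 = 4 → (-4, -77/12)
  seg 4: right by d2 = 19 → (15, -77/12)
  seg 5: down by d1 = 14 → (15, -245/12)
  seg 6: right by d3 = 19 → (34, -245/12)
  seg 7: up by d7 = -407/6 → (34, -353/4)
  seg 8: down by d10 = -31/3 → (34, -935/12)
  seg 9: right by d12 = -31/12 → (377/12, -935/12)
  seg 10: left by d2 = 19 → (149/12, -935/12)

d5 = -9
d6 = 98/3
d7 = -407/6
d8 = 299/3
d9 = 14/3
d10 = -31/3
d11 = -122/3
d12 = -31/12
endpoint = (149/12, -935/12)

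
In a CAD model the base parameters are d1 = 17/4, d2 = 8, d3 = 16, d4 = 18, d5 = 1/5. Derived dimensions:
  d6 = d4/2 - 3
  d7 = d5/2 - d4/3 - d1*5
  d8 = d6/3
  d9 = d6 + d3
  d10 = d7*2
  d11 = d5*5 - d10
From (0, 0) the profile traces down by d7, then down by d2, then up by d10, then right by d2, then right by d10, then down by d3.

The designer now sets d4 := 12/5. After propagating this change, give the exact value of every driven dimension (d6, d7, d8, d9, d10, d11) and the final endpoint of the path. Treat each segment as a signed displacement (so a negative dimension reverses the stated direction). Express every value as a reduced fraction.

d6 = -9/5
d7 = -439/20
d8 = -3/5
d9 = 71/5
d10 = -439/10
d11 = 449/10
endpoint = (-359/10, -919/20)

Apply edit: d4 := 12/5
  d6 = d4/2 - 3 = -9/5
  d7 = d5/2 - d4/3 - d1*5 = -439/20
  d8 = d6/3 = -3/5
  d9 = d6 + d3 = 71/5
  d10 = d7*2 = -439/10
  d11 = d5*5 - d10 = 449/10
Walk from origin (0, 0):
  seg 1: down by d7 = -439/20 → (0, 439/20)
  seg 2: down by d2 = 8 → (0, 279/20)
  seg 3: up by d10 = -439/10 → (0, -599/20)
  seg 4: right by d2 = 8 → (8, -599/20)
  seg 5: right by d10 = -439/10 → (-359/10, -599/20)
  seg 6: down by d3 = 16 → (-359/10, -919/20)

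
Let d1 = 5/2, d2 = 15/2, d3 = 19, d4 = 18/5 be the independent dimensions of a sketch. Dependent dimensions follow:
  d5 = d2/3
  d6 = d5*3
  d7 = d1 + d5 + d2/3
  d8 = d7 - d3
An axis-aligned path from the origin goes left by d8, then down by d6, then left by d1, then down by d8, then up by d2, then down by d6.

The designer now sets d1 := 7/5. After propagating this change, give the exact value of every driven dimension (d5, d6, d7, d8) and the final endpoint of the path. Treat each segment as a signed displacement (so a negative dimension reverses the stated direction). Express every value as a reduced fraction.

d5 = 5/2
d6 = 15/2
d7 = 32/5
d8 = -63/5
endpoint = (56/5, 51/10)

Apply edit: d1 := 7/5
  d5 = d2/3 = 5/2
  d6 = d5*3 = 15/2
  d7 = d1 + d5 + d2/3 = 32/5
  d8 = d7 - d3 = -63/5
Walk from origin (0, 0):
  seg 1: left by d8 = -63/5 → (63/5, 0)
  seg 2: down by d6 = 15/2 → (63/5, -15/2)
  seg 3: left by d1 = 7/5 → (56/5, -15/2)
  seg 4: down by d8 = -63/5 → (56/5, 51/10)
  seg 5: up by d2 = 15/2 → (56/5, 63/5)
  seg 6: down by d6 = 15/2 → (56/5, 51/10)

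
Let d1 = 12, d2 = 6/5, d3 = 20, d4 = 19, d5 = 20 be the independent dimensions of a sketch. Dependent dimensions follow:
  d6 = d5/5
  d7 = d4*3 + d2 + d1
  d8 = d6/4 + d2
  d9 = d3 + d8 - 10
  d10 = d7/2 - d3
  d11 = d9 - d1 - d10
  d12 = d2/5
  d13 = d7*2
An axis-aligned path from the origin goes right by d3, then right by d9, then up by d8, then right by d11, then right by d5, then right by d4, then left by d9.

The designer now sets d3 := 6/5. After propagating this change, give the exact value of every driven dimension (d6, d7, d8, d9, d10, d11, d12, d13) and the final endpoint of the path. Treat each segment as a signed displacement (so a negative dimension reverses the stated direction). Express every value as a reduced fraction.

d6 = 4
d7 = 351/5
d8 = 11/5
d9 = -33/5
d10 = 339/10
d11 = -105/2
d12 = 6/25
d13 = 702/5
endpoint = (-123/10, 11/5)

Apply edit: d3 := 6/5
  d6 = d5/5 = 4
  d7 = d4*3 + d2 + d1 = 351/5
  d8 = d6/4 + d2 = 11/5
  d9 = d3 + d8 - 10 = -33/5
  d10 = d7/2 - d3 = 339/10
  d11 = d9 - d1 - d10 = -105/2
  d12 = d2/5 = 6/25
  d13 = d7*2 = 702/5
Walk from origin (0, 0):
  seg 1: right by d3 = 6/5 → (6/5, 0)
  seg 2: right by d9 = -33/5 → (-27/5, 0)
  seg 3: up by d8 = 11/5 → (-27/5, 11/5)
  seg 4: right by d11 = -105/2 → (-579/10, 11/5)
  seg 5: right by d5 = 20 → (-379/10, 11/5)
  seg 6: right by d4 = 19 → (-189/10, 11/5)
  seg 7: left by d9 = -33/5 → (-123/10, 11/5)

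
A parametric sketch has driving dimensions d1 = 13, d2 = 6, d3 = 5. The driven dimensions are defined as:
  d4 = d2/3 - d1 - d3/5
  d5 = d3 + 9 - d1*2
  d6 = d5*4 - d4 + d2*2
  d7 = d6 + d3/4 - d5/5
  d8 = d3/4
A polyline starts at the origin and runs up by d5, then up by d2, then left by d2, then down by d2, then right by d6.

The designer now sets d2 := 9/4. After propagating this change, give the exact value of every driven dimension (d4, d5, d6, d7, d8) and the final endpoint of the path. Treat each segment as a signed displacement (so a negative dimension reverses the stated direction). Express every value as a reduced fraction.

d4 = -53/4
d5 = -12
d6 = -121/4
d7 = -133/5
d8 = 5/4
endpoint = (-65/2, -12)

Apply edit: d2 := 9/4
  d4 = d2/3 - d1 - d3/5 = -53/4
  d5 = d3 + 9 - d1*2 = -12
  d6 = d5*4 - d4 + d2*2 = -121/4
  d7 = d6 + d3/4 - d5/5 = -133/5
  d8 = d3/4 = 5/4
Walk from origin (0, 0):
  seg 1: up by d5 = -12 → (0, -12)
  seg 2: up by d2 = 9/4 → (0, -39/4)
  seg 3: left by d2 = 9/4 → (-9/4, -39/4)
  seg 4: down by d2 = 9/4 → (-9/4, -12)
  seg 5: right by d6 = -121/4 → (-65/2, -12)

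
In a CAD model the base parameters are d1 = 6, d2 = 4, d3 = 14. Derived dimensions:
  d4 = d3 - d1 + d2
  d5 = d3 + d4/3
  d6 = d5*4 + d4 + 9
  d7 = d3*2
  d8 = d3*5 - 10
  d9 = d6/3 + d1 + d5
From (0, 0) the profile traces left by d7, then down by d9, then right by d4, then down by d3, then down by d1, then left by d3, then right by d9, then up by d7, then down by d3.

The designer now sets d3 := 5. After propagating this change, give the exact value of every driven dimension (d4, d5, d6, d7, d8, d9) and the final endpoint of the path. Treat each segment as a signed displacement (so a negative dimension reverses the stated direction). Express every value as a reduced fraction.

d4 = 3
d5 = 6
d6 = 36
d7 = 10
d8 = 15
d9 = 24
endpoint = (12, -30)

Apply edit: d3 := 5
  d4 = d3 - d1 + d2 = 3
  d5 = d3 + d4/3 = 6
  d6 = d5*4 + d4 + 9 = 36
  d7 = d3*2 = 10
  d8 = d3*5 - 10 = 15
  d9 = d6/3 + d1 + d5 = 24
Walk from origin (0, 0):
  seg 1: left by d7 = 10 → (-10, 0)
  seg 2: down by d9 = 24 → (-10, -24)
  seg 3: right by d4 = 3 → (-7, -24)
  seg 4: down by d3 = 5 → (-7, -29)
  seg 5: down by d1 = 6 → (-7, -35)
  seg 6: left by d3 = 5 → (-12, -35)
  seg 7: right by d9 = 24 → (12, -35)
  seg 8: up by d7 = 10 → (12, -25)
  seg 9: down by d3 = 5 → (12, -30)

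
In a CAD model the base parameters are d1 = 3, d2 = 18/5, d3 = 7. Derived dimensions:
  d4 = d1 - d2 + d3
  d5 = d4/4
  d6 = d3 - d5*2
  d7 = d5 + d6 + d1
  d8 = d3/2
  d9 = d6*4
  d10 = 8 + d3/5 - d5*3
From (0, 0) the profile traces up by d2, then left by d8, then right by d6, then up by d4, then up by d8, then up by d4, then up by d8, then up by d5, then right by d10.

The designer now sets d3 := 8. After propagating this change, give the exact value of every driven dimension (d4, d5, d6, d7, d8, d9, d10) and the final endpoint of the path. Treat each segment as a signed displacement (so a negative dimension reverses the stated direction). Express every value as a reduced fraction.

Apply edit: d3 := 8
  d4 = d1 - d2 + d3 = 37/5
  d5 = d4/4 = 37/20
  d6 = d3 - d5*2 = 43/10
  d7 = d5 + d6 + d1 = 183/20
  d8 = d3/2 = 4
  d9 = d6*4 = 86/5
  d10 = 8 + d3/5 - d5*3 = 81/20
Walk from origin (0, 0):
  seg 1: up by d2 = 18/5 → (0, 18/5)
  seg 2: left by d8 = 4 → (-4, 18/5)
  seg 3: right by d6 = 43/10 → (3/10, 18/5)
  seg 4: up by d4 = 37/5 → (3/10, 11)
  seg 5: up by d8 = 4 → (3/10, 15)
  seg 6: up by d4 = 37/5 → (3/10, 112/5)
  seg 7: up by d8 = 4 → (3/10, 132/5)
  seg 8: up by d5 = 37/20 → (3/10, 113/4)
  seg 9: right by d10 = 81/20 → (87/20, 113/4)

d4 = 37/5
d5 = 37/20
d6 = 43/10
d7 = 183/20
d8 = 4
d9 = 86/5
d10 = 81/20
endpoint = (87/20, 113/4)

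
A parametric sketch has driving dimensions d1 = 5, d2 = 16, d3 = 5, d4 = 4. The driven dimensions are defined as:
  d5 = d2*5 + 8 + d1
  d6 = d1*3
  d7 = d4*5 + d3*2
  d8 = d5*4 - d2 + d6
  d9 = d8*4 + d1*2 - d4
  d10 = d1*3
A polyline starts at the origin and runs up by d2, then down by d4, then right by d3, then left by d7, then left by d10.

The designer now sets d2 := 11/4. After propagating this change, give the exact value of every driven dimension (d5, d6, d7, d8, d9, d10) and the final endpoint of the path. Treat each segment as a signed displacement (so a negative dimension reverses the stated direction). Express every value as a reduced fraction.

Apply edit: d2 := 11/4
  d5 = d2*5 + 8 + d1 = 107/4
  d6 = d1*3 = 15
  d7 = d4*5 + d3*2 = 30
  d8 = d5*4 - d2 + d6 = 477/4
  d9 = d8*4 + d1*2 - d4 = 483
  d10 = d1*3 = 15
Walk from origin (0, 0):
  seg 1: up by d2 = 11/4 → (0, 11/4)
  seg 2: down by d4 = 4 → (0, -5/4)
  seg 3: right by d3 = 5 → (5, -5/4)
  seg 4: left by d7 = 30 → (-25, -5/4)
  seg 5: left by d10 = 15 → (-40, -5/4)

d5 = 107/4
d6 = 15
d7 = 30
d8 = 477/4
d9 = 483
d10 = 15
endpoint = (-40, -5/4)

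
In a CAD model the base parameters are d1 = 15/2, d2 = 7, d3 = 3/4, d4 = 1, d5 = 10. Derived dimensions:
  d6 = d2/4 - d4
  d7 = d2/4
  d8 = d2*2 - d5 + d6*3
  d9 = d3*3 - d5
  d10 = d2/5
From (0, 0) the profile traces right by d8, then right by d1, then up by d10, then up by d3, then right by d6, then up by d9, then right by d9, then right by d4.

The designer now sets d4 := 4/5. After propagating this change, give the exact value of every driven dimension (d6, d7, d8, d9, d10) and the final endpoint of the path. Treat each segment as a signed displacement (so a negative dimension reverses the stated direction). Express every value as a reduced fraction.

d6 = 19/20
d7 = 7/4
d8 = 137/20
d9 = -31/4
d10 = 7/5
endpoint = (167/20, -28/5)

Apply edit: d4 := 4/5
  d6 = d2/4 - d4 = 19/20
  d7 = d2/4 = 7/4
  d8 = d2*2 - d5 + d6*3 = 137/20
  d9 = d3*3 - d5 = -31/4
  d10 = d2/5 = 7/5
Walk from origin (0, 0):
  seg 1: right by d8 = 137/20 → (137/20, 0)
  seg 2: right by d1 = 15/2 → (287/20, 0)
  seg 3: up by d10 = 7/5 → (287/20, 7/5)
  seg 4: up by d3 = 3/4 → (287/20, 43/20)
  seg 5: right by d6 = 19/20 → (153/10, 43/20)
  seg 6: up by d9 = -31/4 → (153/10, -28/5)
  seg 7: right by d9 = -31/4 → (151/20, -28/5)
  seg 8: right by d4 = 4/5 → (167/20, -28/5)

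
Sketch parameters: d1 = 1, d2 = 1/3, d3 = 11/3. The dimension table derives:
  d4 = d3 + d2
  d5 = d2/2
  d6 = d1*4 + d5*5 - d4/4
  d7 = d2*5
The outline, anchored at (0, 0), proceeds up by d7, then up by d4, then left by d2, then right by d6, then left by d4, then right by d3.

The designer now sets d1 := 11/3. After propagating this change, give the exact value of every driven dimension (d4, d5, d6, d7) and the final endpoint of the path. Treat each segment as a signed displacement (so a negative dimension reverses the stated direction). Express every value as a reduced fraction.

d4 = 4
d5 = 1/6
d6 = 29/2
d7 = 5/3
endpoint = (83/6, 17/3)

Apply edit: d1 := 11/3
  d4 = d3 + d2 = 4
  d5 = d2/2 = 1/6
  d6 = d1*4 + d5*5 - d4/4 = 29/2
  d7 = d2*5 = 5/3
Walk from origin (0, 0):
  seg 1: up by d7 = 5/3 → (0, 5/3)
  seg 2: up by d4 = 4 → (0, 17/3)
  seg 3: left by d2 = 1/3 → (-1/3, 17/3)
  seg 4: right by d6 = 29/2 → (85/6, 17/3)
  seg 5: left by d4 = 4 → (61/6, 17/3)
  seg 6: right by d3 = 11/3 → (83/6, 17/3)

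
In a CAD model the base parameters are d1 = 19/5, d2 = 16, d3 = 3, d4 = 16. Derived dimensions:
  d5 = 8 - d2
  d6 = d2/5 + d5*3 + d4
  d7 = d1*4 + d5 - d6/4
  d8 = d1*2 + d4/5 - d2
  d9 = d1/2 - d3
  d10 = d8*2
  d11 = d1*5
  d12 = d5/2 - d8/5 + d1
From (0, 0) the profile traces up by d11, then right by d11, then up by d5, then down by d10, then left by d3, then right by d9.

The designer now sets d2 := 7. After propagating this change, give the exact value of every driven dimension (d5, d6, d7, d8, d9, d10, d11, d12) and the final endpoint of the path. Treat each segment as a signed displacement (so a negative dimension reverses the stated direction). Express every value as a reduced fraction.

Apply edit: d2 := 7
  d5 = 8 - d2 = 1
  d6 = d2/5 + d5*3 + d4 = 102/5
  d7 = d1*4 + d5 - d6/4 = 111/10
  d8 = d1*2 + d4/5 - d2 = 19/5
  d9 = d1/2 - d3 = -11/10
  d10 = d8*2 = 38/5
  d11 = d1*5 = 19
  d12 = d5/2 - d8/5 + d1 = 177/50
Walk from origin (0, 0):
  seg 1: up by d11 = 19 → (0, 19)
  seg 2: right by d11 = 19 → (19, 19)
  seg 3: up by d5 = 1 → (19, 20)
  seg 4: down by d10 = 38/5 → (19, 62/5)
  seg 5: left by d3 = 3 → (16, 62/5)
  seg 6: right by d9 = -11/10 → (149/10, 62/5)

d5 = 1
d6 = 102/5
d7 = 111/10
d8 = 19/5
d9 = -11/10
d10 = 38/5
d11 = 19
d12 = 177/50
endpoint = (149/10, 62/5)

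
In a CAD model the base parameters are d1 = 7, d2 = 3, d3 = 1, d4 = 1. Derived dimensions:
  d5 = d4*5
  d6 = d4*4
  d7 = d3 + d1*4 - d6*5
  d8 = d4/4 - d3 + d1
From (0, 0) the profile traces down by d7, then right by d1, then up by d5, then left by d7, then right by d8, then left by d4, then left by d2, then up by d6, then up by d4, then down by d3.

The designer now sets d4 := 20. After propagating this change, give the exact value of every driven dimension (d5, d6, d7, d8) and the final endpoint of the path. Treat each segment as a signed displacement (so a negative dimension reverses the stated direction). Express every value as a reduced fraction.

d5 = 100
d6 = 80
d7 = -371
d8 = 11
endpoint = (366, 570)

Apply edit: d4 := 20
  d5 = d4*5 = 100
  d6 = d4*4 = 80
  d7 = d3 + d1*4 - d6*5 = -371
  d8 = d4/4 - d3 + d1 = 11
Walk from origin (0, 0):
  seg 1: down by d7 = -371 → (0, 371)
  seg 2: right by d1 = 7 → (7, 371)
  seg 3: up by d5 = 100 → (7, 471)
  seg 4: left by d7 = -371 → (378, 471)
  seg 5: right by d8 = 11 → (389, 471)
  seg 6: left by d4 = 20 → (369, 471)
  seg 7: left by d2 = 3 → (366, 471)
  seg 8: up by d6 = 80 → (366, 551)
  seg 9: up by d4 = 20 → (366, 571)
  seg 10: down by d3 = 1 → (366, 570)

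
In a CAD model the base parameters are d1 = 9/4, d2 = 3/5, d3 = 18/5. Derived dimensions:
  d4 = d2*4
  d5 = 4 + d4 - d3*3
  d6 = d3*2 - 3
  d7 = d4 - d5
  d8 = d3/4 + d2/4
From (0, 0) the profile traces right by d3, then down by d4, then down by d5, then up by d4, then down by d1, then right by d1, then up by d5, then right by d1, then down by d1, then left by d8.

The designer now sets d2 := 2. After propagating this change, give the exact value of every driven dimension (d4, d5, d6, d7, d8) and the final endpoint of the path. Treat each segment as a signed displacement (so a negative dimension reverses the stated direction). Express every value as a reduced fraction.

d4 = 8
d5 = 6/5
d6 = 21/5
d7 = 34/5
d8 = 7/5
endpoint = (67/10, -9/2)

Apply edit: d2 := 2
  d4 = d2*4 = 8
  d5 = 4 + d4 - d3*3 = 6/5
  d6 = d3*2 - 3 = 21/5
  d7 = d4 - d5 = 34/5
  d8 = d3/4 + d2/4 = 7/5
Walk from origin (0, 0):
  seg 1: right by d3 = 18/5 → (18/5, 0)
  seg 2: down by d4 = 8 → (18/5, -8)
  seg 3: down by d5 = 6/5 → (18/5, -46/5)
  seg 4: up by d4 = 8 → (18/5, -6/5)
  seg 5: down by d1 = 9/4 → (18/5, -69/20)
  seg 6: right by d1 = 9/4 → (117/20, -69/20)
  seg 7: up by d5 = 6/5 → (117/20, -9/4)
  seg 8: right by d1 = 9/4 → (81/10, -9/4)
  seg 9: down by d1 = 9/4 → (81/10, -9/2)
  seg 10: left by d8 = 7/5 → (67/10, -9/2)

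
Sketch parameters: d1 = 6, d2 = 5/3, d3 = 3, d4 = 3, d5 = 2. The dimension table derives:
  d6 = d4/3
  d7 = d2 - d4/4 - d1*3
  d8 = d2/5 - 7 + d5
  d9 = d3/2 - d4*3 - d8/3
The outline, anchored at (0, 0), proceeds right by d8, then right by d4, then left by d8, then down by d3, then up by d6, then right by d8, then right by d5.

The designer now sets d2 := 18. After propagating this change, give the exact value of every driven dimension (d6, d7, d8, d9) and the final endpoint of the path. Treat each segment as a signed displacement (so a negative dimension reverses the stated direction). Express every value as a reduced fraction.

d6 = 1
d7 = -3/4
d8 = -7/5
d9 = -211/30
endpoint = (18/5, -2)

Apply edit: d2 := 18
  d6 = d4/3 = 1
  d7 = d2 - d4/4 - d1*3 = -3/4
  d8 = d2/5 - 7 + d5 = -7/5
  d9 = d3/2 - d4*3 - d8/3 = -211/30
Walk from origin (0, 0):
  seg 1: right by d8 = -7/5 → (-7/5, 0)
  seg 2: right by d4 = 3 → (8/5, 0)
  seg 3: left by d8 = -7/5 → (3, 0)
  seg 4: down by d3 = 3 → (3, -3)
  seg 5: up by d6 = 1 → (3, -2)
  seg 6: right by d8 = -7/5 → (8/5, -2)
  seg 7: right by d5 = 2 → (18/5, -2)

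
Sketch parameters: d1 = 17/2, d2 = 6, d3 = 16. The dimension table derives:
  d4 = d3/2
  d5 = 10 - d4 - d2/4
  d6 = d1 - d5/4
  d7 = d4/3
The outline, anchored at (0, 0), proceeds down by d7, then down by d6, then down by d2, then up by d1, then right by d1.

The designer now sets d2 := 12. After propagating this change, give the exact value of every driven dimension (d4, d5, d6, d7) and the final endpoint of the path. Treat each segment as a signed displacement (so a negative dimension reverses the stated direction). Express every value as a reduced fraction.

Apply edit: d2 := 12
  d4 = d3/2 = 8
  d5 = 10 - d4 - d2/4 = -1
  d6 = d1 - d5/4 = 35/4
  d7 = d4/3 = 8/3
Walk from origin (0, 0):
  seg 1: down by d7 = 8/3 → (0, -8/3)
  seg 2: down by d6 = 35/4 → (0, -137/12)
  seg 3: down by d2 = 12 → (0, -281/12)
  seg 4: up by d1 = 17/2 → (0, -179/12)
  seg 5: right by d1 = 17/2 → (17/2, -179/12)

d4 = 8
d5 = -1
d6 = 35/4
d7 = 8/3
endpoint = (17/2, -179/12)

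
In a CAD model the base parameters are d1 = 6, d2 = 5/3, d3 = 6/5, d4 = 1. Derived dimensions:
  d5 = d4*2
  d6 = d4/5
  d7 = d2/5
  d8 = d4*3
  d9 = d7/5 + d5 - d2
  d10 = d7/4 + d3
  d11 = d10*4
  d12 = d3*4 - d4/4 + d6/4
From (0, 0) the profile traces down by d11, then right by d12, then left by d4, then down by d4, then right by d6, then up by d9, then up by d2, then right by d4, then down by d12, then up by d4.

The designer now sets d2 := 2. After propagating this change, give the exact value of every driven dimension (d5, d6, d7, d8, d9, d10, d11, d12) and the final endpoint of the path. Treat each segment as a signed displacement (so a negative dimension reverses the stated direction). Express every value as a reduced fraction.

d5 = 2
d6 = 1/5
d7 = 2/5
d8 = 3
d9 = 2/25
d10 = 13/10
d11 = 26/5
d12 = 23/5
endpoint = (24/5, -193/25)

Apply edit: d2 := 2
  d5 = d4*2 = 2
  d6 = d4/5 = 1/5
  d7 = d2/5 = 2/5
  d8 = d4*3 = 3
  d9 = d7/5 + d5 - d2 = 2/25
  d10 = d7/4 + d3 = 13/10
  d11 = d10*4 = 26/5
  d12 = d3*4 - d4/4 + d6/4 = 23/5
Walk from origin (0, 0):
  seg 1: down by d11 = 26/5 → (0, -26/5)
  seg 2: right by d12 = 23/5 → (23/5, -26/5)
  seg 3: left by d4 = 1 → (18/5, -26/5)
  seg 4: down by d4 = 1 → (18/5, -31/5)
  seg 5: right by d6 = 1/5 → (19/5, -31/5)
  seg 6: up by d9 = 2/25 → (19/5, -153/25)
  seg 7: up by d2 = 2 → (19/5, -103/25)
  seg 8: right by d4 = 1 → (24/5, -103/25)
  seg 9: down by d12 = 23/5 → (24/5, -218/25)
  seg 10: up by d4 = 1 → (24/5, -193/25)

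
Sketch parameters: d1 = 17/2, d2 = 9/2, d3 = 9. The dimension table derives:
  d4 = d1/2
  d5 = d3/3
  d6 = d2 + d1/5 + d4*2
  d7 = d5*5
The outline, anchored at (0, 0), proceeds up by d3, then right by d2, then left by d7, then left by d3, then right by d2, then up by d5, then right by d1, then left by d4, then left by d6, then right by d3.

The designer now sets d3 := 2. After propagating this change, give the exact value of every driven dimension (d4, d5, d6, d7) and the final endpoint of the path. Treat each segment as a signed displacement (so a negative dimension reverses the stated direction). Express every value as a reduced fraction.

Apply edit: d3 := 2
  d4 = d1/2 = 17/4
  d5 = d3/3 = 2/3
  d6 = d2 + d1/5 + d4*2 = 147/10
  d7 = d5*5 = 10/3
Walk from origin (0, 0):
  seg 1: up by d3 = 2 → (0, 2)
  seg 2: right by d2 = 9/2 → (9/2, 2)
  seg 3: left by d7 = 10/3 → (7/6, 2)
  seg 4: left by d3 = 2 → (-5/6, 2)
  seg 5: right by d2 = 9/2 → (11/3, 2)
  seg 6: up by d5 = 2/3 → (11/3, 8/3)
  seg 7: right by d1 = 17/2 → (73/6, 8/3)
  seg 8: left by d4 = 17/4 → (95/12, 8/3)
  seg 9: left by d6 = 147/10 → (-407/60, 8/3)
  seg 10: right by d3 = 2 → (-287/60, 8/3)

d4 = 17/4
d5 = 2/3
d6 = 147/10
d7 = 10/3
endpoint = (-287/60, 8/3)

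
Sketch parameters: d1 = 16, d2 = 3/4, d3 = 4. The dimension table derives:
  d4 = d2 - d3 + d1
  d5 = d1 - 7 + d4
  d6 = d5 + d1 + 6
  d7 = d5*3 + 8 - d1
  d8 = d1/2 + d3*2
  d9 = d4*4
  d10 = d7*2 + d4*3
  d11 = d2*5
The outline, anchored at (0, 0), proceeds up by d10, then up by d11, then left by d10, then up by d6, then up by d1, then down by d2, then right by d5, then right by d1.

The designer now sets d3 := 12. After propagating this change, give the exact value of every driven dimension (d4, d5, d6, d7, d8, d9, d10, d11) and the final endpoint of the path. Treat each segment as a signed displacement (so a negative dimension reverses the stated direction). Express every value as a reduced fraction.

d4 = 19/4
d5 = 55/4
d6 = 143/4
d7 = 133/4
d8 = 32
d9 = 19
d10 = 323/4
d11 = 15/4
endpoint = (-51, 271/2)

Apply edit: d3 := 12
  d4 = d2 - d3 + d1 = 19/4
  d5 = d1 - 7 + d4 = 55/4
  d6 = d5 + d1 + 6 = 143/4
  d7 = d5*3 + 8 - d1 = 133/4
  d8 = d1/2 + d3*2 = 32
  d9 = d4*4 = 19
  d10 = d7*2 + d4*3 = 323/4
  d11 = d2*5 = 15/4
Walk from origin (0, 0):
  seg 1: up by d10 = 323/4 → (0, 323/4)
  seg 2: up by d11 = 15/4 → (0, 169/2)
  seg 3: left by d10 = 323/4 → (-323/4, 169/2)
  seg 4: up by d6 = 143/4 → (-323/4, 481/4)
  seg 5: up by d1 = 16 → (-323/4, 545/4)
  seg 6: down by d2 = 3/4 → (-323/4, 271/2)
  seg 7: right by d5 = 55/4 → (-67, 271/2)
  seg 8: right by d1 = 16 → (-51, 271/2)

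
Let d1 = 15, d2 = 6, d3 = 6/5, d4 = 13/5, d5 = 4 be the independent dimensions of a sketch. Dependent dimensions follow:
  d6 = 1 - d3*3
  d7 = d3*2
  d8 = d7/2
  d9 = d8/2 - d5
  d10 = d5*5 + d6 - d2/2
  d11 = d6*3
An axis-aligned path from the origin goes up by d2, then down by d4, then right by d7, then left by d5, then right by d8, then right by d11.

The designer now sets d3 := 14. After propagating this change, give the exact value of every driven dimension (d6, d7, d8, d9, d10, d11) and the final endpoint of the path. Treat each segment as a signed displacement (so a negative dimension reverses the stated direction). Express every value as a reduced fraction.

Apply edit: d3 := 14
  d6 = 1 - d3*3 = -41
  d7 = d3*2 = 28
  d8 = d7/2 = 14
  d9 = d8/2 - d5 = 3
  d10 = d5*5 + d6 - d2/2 = -24
  d11 = d6*3 = -123
Walk from origin (0, 0):
  seg 1: up by d2 = 6 → (0, 6)
  seg 2: down by d4 = 13/5 → (0, 17/5)
  seg 3: right by d7 = 28 → (28, 17/5)
  seg 4: left by d5 = 4 → (24, 17/5)
  seg 5: right by d8 = 14 → (38, 17/5)
  seg 6: right by d11 = -123 → (-85, 17/5)

d6 = -41
d7 = 28
d8 = 14
d9 = 3
d10 = -24
d11 = -123
endpoint = (-85, 17/5)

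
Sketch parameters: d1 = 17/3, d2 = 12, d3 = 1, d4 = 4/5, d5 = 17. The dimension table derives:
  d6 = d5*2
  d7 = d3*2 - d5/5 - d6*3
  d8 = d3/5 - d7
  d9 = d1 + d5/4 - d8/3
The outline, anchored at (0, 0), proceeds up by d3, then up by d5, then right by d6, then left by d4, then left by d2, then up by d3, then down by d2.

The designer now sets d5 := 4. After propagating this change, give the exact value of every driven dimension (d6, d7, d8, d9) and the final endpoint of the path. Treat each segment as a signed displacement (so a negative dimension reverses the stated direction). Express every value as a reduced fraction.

d6 = 8
d7 = -114/5
d8 = 23
d9 = -1
endpoint = (-24/5, -6)

Apply edit: d5 := 4
  d6 = d5*2 = 8
  d7 = d3*2 - d5/5 - d6*3 = -114/5
  d8 = d3/5 - d7 = 23
  d9 = d1 + d5/4 - d8/3 = -1
Walk from origin (0, 0):
  seg 1: up by d3 = 1 → (0, 1)
  seg 2: up by d5 = 4 → (0, 5)
  seg 3: right by d6 = 8 → (8, 5)
  seg 4: left by d4 = 4/5 → (36/5, 5)
  seg 5: left by d2 = 12 → (-24/5, 5)
  seg 6: up by d3 = 1 → (-24/5, 6)
  seg 7: down by d2 = 12 → (-24/5, -6)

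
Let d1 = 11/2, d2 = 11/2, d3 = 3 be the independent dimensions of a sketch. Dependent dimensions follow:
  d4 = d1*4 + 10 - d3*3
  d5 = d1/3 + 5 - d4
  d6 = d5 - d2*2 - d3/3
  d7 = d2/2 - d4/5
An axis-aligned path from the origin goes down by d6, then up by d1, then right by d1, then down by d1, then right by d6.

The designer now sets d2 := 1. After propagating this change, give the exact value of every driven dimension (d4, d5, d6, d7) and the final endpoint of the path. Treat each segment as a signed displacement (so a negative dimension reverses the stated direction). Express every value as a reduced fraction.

Apply edit: d2 := 1
  d4 = d1*4 + 10 - d3*3 = 23
  d5 = d1/3 + 5 - d4 = -97/6
  d6 = d5 - d2*2 - d3/3 = -115/6
  d7 = d2/2 - d4/5 = -41/10
Walk from origin (0, 0):
  seg 1: down by d6 = -115/6 → (0, 115/6)
  seg 2: up by d1 = 11/2 → (0, 74/3)
  seg 3: right by d1 = 11/2 → (11/2, 74/3)
  seg 4: down by d1 = 11/2 → (11/2, 115/6)
  seg 5: right by d6 = -115/6 → (-41/3, 115/6)

d4 = 23
d5 = -97/6
d6 = -115/6
d7 = -41/10
endpoint = (-41/3, 115/6)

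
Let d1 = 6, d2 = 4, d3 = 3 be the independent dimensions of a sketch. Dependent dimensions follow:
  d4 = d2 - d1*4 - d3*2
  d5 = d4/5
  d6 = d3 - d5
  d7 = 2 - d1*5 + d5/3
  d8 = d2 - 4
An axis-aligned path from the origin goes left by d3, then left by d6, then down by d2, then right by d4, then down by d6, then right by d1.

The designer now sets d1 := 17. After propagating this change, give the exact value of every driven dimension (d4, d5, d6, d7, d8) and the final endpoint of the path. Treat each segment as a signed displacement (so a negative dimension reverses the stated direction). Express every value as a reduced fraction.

d4 = -70
d5 = -14
d6 = 17
d7 = -263/3
d8 = 0
endpoint = (-73, -21)

Apply edit: d1 := 17
  d4 = d2 - d1*4 - d3*2 = -70
  d5 = d4/5 = -14
  d6 = d3 - d5 = 17
  d7 = 2 - d1*5 + d5/3 = -263/3
  d8 = d2 - 4 = 0
Walk from origin (0, 0):
  seg 1: left by d3 = 3 → (-3, 0)
  seg 2: left by d6 = 17 → (-20, 0)
  seg 3: down by d2 = 4 → (-20, -4)
  seg 4: right by d4 = -70 → (-90, -4)
  seg 5: down by d6 = 17 → (-90, -21)
  seg 6: right by d1 = 17 → (-73, -21)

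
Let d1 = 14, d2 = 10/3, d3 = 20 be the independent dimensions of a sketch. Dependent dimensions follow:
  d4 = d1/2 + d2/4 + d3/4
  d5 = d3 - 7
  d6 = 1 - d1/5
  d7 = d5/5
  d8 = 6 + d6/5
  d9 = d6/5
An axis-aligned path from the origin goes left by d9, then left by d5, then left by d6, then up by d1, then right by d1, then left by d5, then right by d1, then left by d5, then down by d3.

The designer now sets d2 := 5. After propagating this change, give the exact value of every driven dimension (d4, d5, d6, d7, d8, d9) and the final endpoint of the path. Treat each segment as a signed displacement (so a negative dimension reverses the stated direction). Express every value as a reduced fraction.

Apply edit: d2 := 5
  d4 = d1/2 + d2/4 + d3/4 = 53/4
  d5 = d3 - 7 = 13
  d6 = 1 - d1/5 = -9/5
  d7 = d5/5 = 13/5
  d8 = 6 + d6/5 = 141/25
  d9 = d6/5 = -9/25
Walk from origin (0, 0):
  seg 1: left by d9 = -9/25 → (9/25, 0)
  seg 2: left by d5 = 13 → (-316/25, 0)
  seg 3: left by d6 = -9/5 → (-271/25, 0)
  seg 4: up by d1 = 14 → (-271/25, 14)
  seg 5: right by d1 = 14 → (79/25, 14)
  seg 6: left by d5 = 13 → (-246/25, 14)
  seg 7: right by d1 = 14 → (104/25, 14)
  seg 8: left by d5 = 13 → (-221/25, 14)
  seg 9: down by d3 = 20 → (-221/25, -6)

d4 = 53/4
d5 = 13
d6 = -9/5
d7 = 13/5
d8 = 141/25
d9 = -9/25
endpoint = (-221/25, -6)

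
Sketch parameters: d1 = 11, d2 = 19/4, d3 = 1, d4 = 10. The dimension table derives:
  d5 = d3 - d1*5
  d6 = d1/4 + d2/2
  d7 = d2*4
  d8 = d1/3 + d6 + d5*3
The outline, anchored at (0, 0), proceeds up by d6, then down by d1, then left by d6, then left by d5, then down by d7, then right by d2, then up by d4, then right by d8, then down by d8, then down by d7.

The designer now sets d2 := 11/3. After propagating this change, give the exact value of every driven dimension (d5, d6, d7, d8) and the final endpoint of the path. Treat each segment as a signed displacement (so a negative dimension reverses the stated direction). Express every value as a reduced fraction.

Apply edit: d2 := 11/3
  d5 = d3 - d1*5 = -54
  d6 = d1/4 + d2/2 = 55/12
  d7 = d2*4 = 44/3
  d8 = d1/3 + d6 + d5*3 = -615/4
Walk from origin (0, 0):
  seg 1: up by d6 = 55/12 → (0, 55/12)
  seg 2: down by d1 = 11 → (0, -77/12)
  seg 3: left by d6 = 55/12 → (-55/12, -77/12)
  seg 4: left by d5 = -54 → (593/12, -77/12)
  seg 5: down by d7 = 44/3 → (593/12, -253/12)
  seg 6: right by d2 = 11/3 → (637/12, -253/12)
  seg 7: up by d4 = 10 → (637/12, -133/12)
  seg 8: right by d8 = -615/4 → (-302/3, -133/12)
  seg 9: down by d8 = -615/4 → (-302/3, 428/3)
  seg 10: down by d7 = 44/3 → (-302/3, 128)

d5 = -54
d6 = 55/12
d7 = 44/3
d8 = -615/4
endpoint = (-302/3, 128)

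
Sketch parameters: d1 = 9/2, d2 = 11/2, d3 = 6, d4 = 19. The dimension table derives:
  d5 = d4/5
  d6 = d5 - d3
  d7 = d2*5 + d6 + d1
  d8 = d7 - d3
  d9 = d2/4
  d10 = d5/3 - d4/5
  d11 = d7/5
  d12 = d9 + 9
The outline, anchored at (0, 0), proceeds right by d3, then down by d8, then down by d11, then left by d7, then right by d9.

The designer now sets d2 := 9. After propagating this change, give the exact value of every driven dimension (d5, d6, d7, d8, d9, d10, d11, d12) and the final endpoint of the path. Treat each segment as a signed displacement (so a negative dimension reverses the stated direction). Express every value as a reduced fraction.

Apply edit: d2 := 9
  d5 = d4/5 = 19/5
  d6 = d5 - d3 = -11/5
  d7 = d2*5 + d6 + d1 = 473/10
  d8 = d7 - d3 = 413/10
  d9 = d2/4 = 9/4
  d10 = d5/3 - d4/5 = -38/15
  d11 = d7/5 = 473/50
  d12 = d9 + 9 = 45/4
Walk from origin (0, 0):
  seg 1: right by d3 = 6 → (6, 0)
  seg 2: down by d8 = 413/10 → (6, -413/10)
  seg 3: down by d11 = 473/50 → (6, -1269/25)
  seg 4: left by d7 = 473/10 → (-413/10, -1269/25)
  seg 5: right by d9 = 9/4 → (-781/20, -1269/25)

d5 = 19/5
d6 = -11/5
d7 = 473/10
d8 = 413/10
d9 = 9/4
d10 = -38/15
d11 = 473/50
d12 = 45/4
endpoint = (-781/20, -1269/25)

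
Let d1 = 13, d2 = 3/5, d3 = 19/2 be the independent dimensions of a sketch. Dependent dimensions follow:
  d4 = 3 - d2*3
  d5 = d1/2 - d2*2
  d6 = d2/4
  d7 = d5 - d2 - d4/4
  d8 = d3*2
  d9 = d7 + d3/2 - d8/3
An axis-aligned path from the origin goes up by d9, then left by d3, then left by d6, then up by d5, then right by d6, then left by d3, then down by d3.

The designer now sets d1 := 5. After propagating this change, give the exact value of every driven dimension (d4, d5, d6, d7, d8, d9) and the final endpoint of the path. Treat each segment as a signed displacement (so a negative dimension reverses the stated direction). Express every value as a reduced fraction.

Apply edit: d1 := 5
  d4 = 3 - d2*3 = 6/5
  d5 = d1/2 - d2*2 = 13/10
  d6 = d2/4 = 3/20
  d7 = d5 - d2 - d4/4 = 2/5
  d8 = d3*2 = 19
  d9 = d7 + d3/2 - d8/3 = -71/60
Walk from origin (0, 0):
  seg 1: up by d9 = -71/60 → (0, -71/60)
  seg 2: left by d3 = 19/2 → (-19/2, -71/60)
  seg 3: left by d6 = 3/20 → (-193/20, -71/60)
  seg 4: up by d5 = 13/10 → (-193/20, 7/60)
  seg 5: right by d6 = 3/20 → (-19/2, 7/60)
  seg 6: left by d3 = 19/2 → (-19, 7/60)
  seg 7: down by d3 = 19/2 → (-19, -563/60)

d4 = 6/5
d5 = 13/10
d6 = 3/20
d7 = 2/5
d8 = 19
d9 = -71/60
endpoint = (-19, -563/60)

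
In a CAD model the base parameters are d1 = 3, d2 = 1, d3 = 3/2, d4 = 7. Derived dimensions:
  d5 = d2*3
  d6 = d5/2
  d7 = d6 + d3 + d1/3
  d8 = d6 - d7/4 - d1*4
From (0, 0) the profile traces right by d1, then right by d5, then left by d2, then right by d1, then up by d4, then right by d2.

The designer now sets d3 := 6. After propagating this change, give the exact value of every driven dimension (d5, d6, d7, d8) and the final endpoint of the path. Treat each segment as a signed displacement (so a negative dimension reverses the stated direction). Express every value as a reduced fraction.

d5 = 3
d6 = 3/2
d7 = 17/2
d8 = -101/8
endpoint = (9, 7)

Apply edit: d3 := 6
  d5 = d2*3 = 3
  d6 = d5/2 = 3/2
  d7 = d6 + d3 + d1/3 = 17/2
  d8 = d6 - d7/4 - d1*4 = -101/8
Walk from origin (0, 0):
  seg 1: right by d1 = 3 → (3, 0)
  seg 2: right by d5 = 3 → (6, 0)
  seg 3: left by d2 = 1 → (5, 0)
  seg 4: right by d1 = 3 → (8, 0)
  seg 5: up by d4 = 7 → (8, 7)
  seg 6: right by d2 = 1 → (9, 7)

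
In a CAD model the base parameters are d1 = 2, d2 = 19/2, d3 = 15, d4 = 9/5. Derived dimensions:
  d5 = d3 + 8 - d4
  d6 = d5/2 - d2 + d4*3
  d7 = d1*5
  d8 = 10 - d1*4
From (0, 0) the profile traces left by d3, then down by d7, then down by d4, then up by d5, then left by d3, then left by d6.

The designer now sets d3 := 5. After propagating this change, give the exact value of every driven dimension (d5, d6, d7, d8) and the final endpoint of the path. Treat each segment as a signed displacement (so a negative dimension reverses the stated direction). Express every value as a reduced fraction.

d5 = 56/5
d6 = 3/2
d7 = 10
d8 = 2
endpoint = (-23/2, -3/5)

Apply edit: d3 := 5
  d5 = d3 + 8 - d4 = 56/5
  d6 = d5/2 - d2 + d4*3 = 3/2
  d7 = d1*5 = 10
  d8 = 10 - d1*4 = 2
Walk from origin (0, 0):
  seg 1: left by d3 = 5 → (-5, 0)
  seg 2: down by d7 = 10 → (-5, -10)
  seg 3: down by d4 = 9/5 → (-5, -59/5)
  seg 4: up by d5 = 56/5 → (-5, -3/5)
  seg 5: left by d3 = 5 → (-10, -3/5)
  seg 6: left by d6 = 3/2 → (-23/2, -3/5)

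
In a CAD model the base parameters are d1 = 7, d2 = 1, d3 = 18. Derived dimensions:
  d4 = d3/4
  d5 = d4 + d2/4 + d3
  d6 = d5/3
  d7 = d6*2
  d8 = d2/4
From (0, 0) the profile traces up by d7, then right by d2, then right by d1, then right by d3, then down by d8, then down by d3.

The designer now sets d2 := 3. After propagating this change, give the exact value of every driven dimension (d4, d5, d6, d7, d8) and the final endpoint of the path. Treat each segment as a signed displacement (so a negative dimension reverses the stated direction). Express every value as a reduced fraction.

d4 = 9/2
d5 = 93/4
d6 = 31/4
d7 = 31/2
d8 = 3/4
endpoint = (28, -13/4)

Apply edit: d2 := 3
  d4 = d3/4 = 9/2
  d5 = d4 + d2/4 + d3 = 93/4
  d6 = d5/3 = 31/4
  d7 = d6*2 = 31/2
  d8 = d2/4 = 3/4
Walk from origin (0, 0):
  seg 1: up by d7 = 31/2 → (0, 31/2)
  seg 2: right by d2 = 3 → (3, 31/2)
  seg 3: right by d1 = 7 → (10, 31/2)
  seg 4: right by d3 = 18 → (28, 31/2)
  seg 5: down by d8 = 3/4 → (28, 59/4)
  seg 6: down by d3 = 18 → (28, -13/4)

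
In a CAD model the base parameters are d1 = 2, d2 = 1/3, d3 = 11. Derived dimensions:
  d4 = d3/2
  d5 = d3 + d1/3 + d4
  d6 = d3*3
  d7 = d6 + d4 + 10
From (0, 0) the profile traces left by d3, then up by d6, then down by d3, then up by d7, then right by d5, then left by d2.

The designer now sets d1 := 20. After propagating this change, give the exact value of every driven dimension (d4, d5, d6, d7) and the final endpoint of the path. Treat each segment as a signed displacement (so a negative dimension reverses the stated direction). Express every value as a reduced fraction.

d4 = 11/2
d5 = 139/6
d6 = 33
d7 = 97/2
endpoint = (71/6, 141/2)

Apply edit: d1 := 20
  d4 = d3/2 = 11/2
  d5 = d3 + d1/3 + d4 = 139/6
  d6 = d3*3 = 33
  d7 = d6 + d4 + 10 = 97/2
Walk from origin (0, 0):
  seg 1: left by d3 = 11 → (-11, 0)
  seg 2: up by d6 = 33 → (-11, 33)
  seg 3: down by d3 = 11 → (-11, 22)
  seg 4: up by d7 = 97/2 → (-11, 141/2)
  seg 5: right by d5 = 139/6 → (73/6, 141/2)
  seg 6: left by d2 = 1/3 → (71/6, 141/2)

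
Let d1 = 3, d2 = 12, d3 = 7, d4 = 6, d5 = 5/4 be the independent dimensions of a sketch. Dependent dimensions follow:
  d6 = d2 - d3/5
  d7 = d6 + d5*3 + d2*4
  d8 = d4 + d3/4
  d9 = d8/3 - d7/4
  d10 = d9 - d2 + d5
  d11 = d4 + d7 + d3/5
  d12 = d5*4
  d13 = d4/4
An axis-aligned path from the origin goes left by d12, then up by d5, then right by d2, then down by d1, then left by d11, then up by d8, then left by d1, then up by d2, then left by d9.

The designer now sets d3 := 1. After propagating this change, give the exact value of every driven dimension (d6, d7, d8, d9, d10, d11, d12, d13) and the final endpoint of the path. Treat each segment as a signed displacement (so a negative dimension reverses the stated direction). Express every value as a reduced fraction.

Apply edit: d3 := 1
  d6 = d2 - d3/5 = 59/5
  d7 = d6 + d5*3 + d2*4 = 1271/20
  d8 = d4 + d3/4 = 25/4
  d9 = d8/3 - d7/4 = -3313/240
  d10 = d9 - d2 + d5 = -5893/240
  d11 = d4 + d7 + d3/5 = 279/4
  d12 = d5*4 = 5
  d13 = d4/4 = 3/2
Walk from origin (0, 0):
  seg 1: left by d12 = 5 → (-5, 0)
  seg 2: up by d5 = 5/4 → (-5, 5/4)
  seg 3: right by d2 = 12 → (7, 5/4)
  seg 4: down by d1 = 3 → (7, -7/4)
  seg 5: left by d11 = 279/4 → (-251/4, -7/4)
  seg 6: up by d8 = 25/4 → (-251/4, 9/2)
  seg 7: left by d1 = 3 → (-263/4, 9/2)
  seg 8: up by d2 = 12 → (-263/4, 33/2)
  seg 9: left by d9 = -3313/240 → (-12467/240, 33/2)

d6 = 59/5
d7 = 1271/20
d8 = 25/4
d9 = -3313/240
d10 = -5893/240
d11 = 279/4
d12 = 5
d13 = 3/2
endpoint = (-12467/240, 33/2)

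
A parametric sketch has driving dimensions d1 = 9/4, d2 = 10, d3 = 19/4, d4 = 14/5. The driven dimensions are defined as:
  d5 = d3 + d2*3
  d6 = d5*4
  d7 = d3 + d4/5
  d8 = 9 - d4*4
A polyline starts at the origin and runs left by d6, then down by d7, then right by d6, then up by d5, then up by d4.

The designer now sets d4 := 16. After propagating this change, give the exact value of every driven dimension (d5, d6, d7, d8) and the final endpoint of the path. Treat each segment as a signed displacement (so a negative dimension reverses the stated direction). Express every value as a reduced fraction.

d5 = 139/4
d6 = 139
d7 = 159/20
d8 = -55
endpoint = (0, 214/5)

Apply edit: d4 := 16
  d5 = d3 + d2*3 = 139/4
  d6 = d5*4 = 139
  d7 = d3 + d4/5 = 159/20
  d8 = 9 - d4*4 = -55
Walk from origin (0, 0):
  seg 1: left by d6 = 139 → (-139, 0)
  seg 2: down by d7 = 159/20 → (-139, -159/20)
  seg 3: right by d6 = 139 → (0, -159/20)
  seg 4: up by d5 = 139/4 → (0, 134/5)
  seg 5: up by d4 = 16 → (0, 214/5)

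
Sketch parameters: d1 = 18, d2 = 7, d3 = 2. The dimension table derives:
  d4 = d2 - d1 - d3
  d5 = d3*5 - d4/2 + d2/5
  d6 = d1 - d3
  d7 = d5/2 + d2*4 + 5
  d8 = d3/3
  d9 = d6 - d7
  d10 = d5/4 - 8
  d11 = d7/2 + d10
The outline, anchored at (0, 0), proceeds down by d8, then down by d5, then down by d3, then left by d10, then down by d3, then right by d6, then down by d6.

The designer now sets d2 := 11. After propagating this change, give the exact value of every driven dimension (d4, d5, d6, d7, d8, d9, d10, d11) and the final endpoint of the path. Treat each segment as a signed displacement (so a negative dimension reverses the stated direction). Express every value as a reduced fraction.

d4 = -9
d5 = 167/10
d6 = 16
d7 = 1147/20
d8 = 2/3
d9 = -827/20
d10 = -153/40
d11 = 497/20
endpoint = (793/40, -1121/30)

Apply edit: d2 := 11
  d4 = d2 - d1 - d3 = -9
  d5 = d3*5 - d4/2 + d2/5 = 167/10
  d6 = d1 - d3 = 16
  d7 = d5/2 + d2*4 + 5 = 1147/20
  d8 = d3/3 = 2/3
  d9 = d6 - d7 = -827/20
  d10 = d5/4 - 8 = -153/40
  d11 = d7/2 + d10 = 497/20
Walk from origin (0, 0):
  seg 1: down by d8 = 2/3 → (0, -2/3)
  seg 2: down by d5 = 167/10 → (0, -521/30)
  seg 3: down by d3 = 2 → (0, -581/30)
  seg 4: left by d10 = -153/40 → (153/40, -581/30)
  seg 5: down by d3 = 2 → (153/40, -641/30)
  seg 6: right by d6 = 16 → (793/40, -641/30)
  seg 7: down by d6 = 16 → (793/40, -1121/30)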